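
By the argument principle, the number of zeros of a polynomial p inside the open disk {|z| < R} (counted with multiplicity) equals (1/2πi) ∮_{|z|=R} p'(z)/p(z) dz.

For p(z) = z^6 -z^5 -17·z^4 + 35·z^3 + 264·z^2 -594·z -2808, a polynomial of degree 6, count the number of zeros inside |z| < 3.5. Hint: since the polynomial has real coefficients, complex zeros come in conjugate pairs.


The zeros of p are: (3 + 3i), (3 - 3i), (-3 + 2i), (-3 - 2i), 4, -3.
Their magnitudes are: 4.243, 4.243, 3.606, 3.606, 4, 3.
Zeros with |z| < R = 3.5: -3.
Count = 1.
By the argument principle, (1/2πi) ∮_{|z|=R} p'(z)/p(z) dz equals exactly this count.

Number of zeros inside |z| < 3.5: 1.


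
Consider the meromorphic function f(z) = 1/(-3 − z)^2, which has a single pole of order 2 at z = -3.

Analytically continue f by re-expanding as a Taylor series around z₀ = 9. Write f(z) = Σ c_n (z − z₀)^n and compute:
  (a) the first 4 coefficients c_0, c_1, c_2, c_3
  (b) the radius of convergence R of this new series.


Let w = z − z₀, so z = z₀ + w.
Then -3 − z = -3 − (z₀ + w) = (-3 − z₀) − w = -12 − w.
f(z) = 1/(-12 − w)^2 = (1/(-12)^2) · (1 − w/(-12))^{−2}.
By the binomial series (1−u)^{−2} = Σ_{n≥0} C(n+1, 1) u^n for |u|<1, with u = w/(-12):
  c_n = C(n+1, 1) / (-12)^(n+2).
  c_0 = 1/(-12)^2 = 1/144.
  c_1 = 2/(-12)^3 = -1/864.
  c_2 = 3/(-12)^4 = 1/6912.
  c_3 = 4/(-12)^5 = -1/62208.
The series is valid for |w/d| < 1, i.e. |z − z₀| < |d|.
Radius of convergence: R = |-3 − z₀| = |-12| = 12 (distance from z₀ to the singularity z = -3).

c_0 = 1/144, c_1 = -1/864, c_2 = 1/6912, c_3 = -1/62208; R = 12.


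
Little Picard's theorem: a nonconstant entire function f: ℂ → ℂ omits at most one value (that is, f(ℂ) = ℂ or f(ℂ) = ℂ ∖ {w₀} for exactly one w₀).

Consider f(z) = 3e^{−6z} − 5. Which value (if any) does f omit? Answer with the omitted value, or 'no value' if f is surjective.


Little Picard bounds the complement of f(ℂ) to at most one point.
e^{−6z} is never zero on ℂ, so 3·e^{−6z} takes every value in ℂ ∖ {0}. Adding -5 shifts the range to ℂ ∖ {-5}. Thus f omits exactly the value -5.

Omitted value: -5.


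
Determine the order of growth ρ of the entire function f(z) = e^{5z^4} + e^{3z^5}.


Each summand is entire of order 4 and 5 respectively (as in the single-exponential case). The order of a sum is at most the max of the orders, so ρ ≤ 5. For the lower bound: on |z|=r choose arg z so that 3z^5 is real positive; then |e^{3z^5}| = e^{3r^5} while |e^{5z^4}| ≤ e^{5r^4} = o(e^{3r^5}). So |f| ≥ e^{3r^5}(1 − o(1)) and ρ ≥ 5. Hence ρ = max(4, 5) = 5.
Therefore ρ = 5.

Order ρ = 5.


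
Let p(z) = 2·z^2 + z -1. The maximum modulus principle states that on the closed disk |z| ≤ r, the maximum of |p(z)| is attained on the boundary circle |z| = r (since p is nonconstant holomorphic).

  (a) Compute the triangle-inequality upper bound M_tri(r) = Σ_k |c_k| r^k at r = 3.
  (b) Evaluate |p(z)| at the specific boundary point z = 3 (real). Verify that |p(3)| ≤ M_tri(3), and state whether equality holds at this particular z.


Coefficients: c_0 = -1, c_1 = 1, c_2 = 2. Radius r = 3.
Part (a). Triangle bound: M_tri(r) = Σ_k |c_k| r^k
  = |-1|·3^0 + |1|·3^1 + |2|·3^2
  = 1 + 3 + 18 = 22.
This bounds M(r) := max_{|z|=r} |p(z)| from above; equality holds iff all terms c_k z^k can be made to align in phase at a single z on |z|=r.
Part (b). At z = 3 (real, on the circle |z| = r):
  p(3) = (-1)·3^0 + (1)·3^1 + (2)·3^2 = 20.
  |p(3)| = 20.
Check: |p(3)| = 20 ≤ 22 = M_tri(3). ✓ Equality does not hold at z = 3 (the coefficients have mixed signs, so the terms do not all align in phase there).

M_tri(3) = 22; |p(3)| = 20; equality at z=3: no.


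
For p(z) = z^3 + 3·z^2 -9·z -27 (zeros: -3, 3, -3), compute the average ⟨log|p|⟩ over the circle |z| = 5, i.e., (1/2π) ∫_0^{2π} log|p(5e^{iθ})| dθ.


Zeros: -3, -3, 3; r = 5.
Inside |z| < r: -3, -3, 3. Outside (|z| ≥ r): ∅.
p(0) = -27, so log|p(0)| = log(27) = 3.2958.
Apply Jensen: I(r) = log|p(0)| + Σ_k log(r/|z_k|), summed over zeros inside |z| < r.
  log(r/|z_k|) for z_k = -3: log(5/3) = 0.5108
  log(r/|z_k|) for z_k = 3: log(5/3) = 0.5108
  log(r/|z_k|) for z_k = -3: log(5/3) = 0.5108
Sum over inside zeros: 1.5325.
I(r) = log|p(0)| + (inside sum) = 3.2958 + 1.5325 = 4.8283.
Closed form (all zeros inside, monic): I(r) = n·log(r) = 3·log(5) = 4.8283. ✓

I(r) ≈ 4.8283.


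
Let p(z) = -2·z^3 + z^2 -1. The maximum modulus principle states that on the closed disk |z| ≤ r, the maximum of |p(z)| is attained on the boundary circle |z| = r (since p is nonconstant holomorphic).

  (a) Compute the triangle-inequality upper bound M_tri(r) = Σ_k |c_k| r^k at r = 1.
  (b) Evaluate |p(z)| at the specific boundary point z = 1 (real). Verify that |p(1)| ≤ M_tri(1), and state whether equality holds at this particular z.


Coefficients: c_0 = -1, c_1 = 0, c_2 = 1, c_3 = -2. Radius r = 1.
Part (a). Triangle bound: M_tri(r) = Σ_k |c_k| r^k
  = |-1|·1^0 + |0|·1^1 + |1|·1^2 + |-2|·1^3
  = 1 + 0 + 1 + 2 = 4.
This bounds M(r) := max_{|z|=r} |p(z)| from above; equality holds iff all terms c_k z^k can be made to align in phase at a single z on |z|=r.
Part (b). At z = 1 (real, on the circle |z| = r):
  p(1) = (-1)·1^0 + (0)·1^1 + (1)·1^2 + (-2)·1^3 = -2.
  |p(1)| = 2.
Check: |p(1)| = 2 ≤ 4 = M_tri(1). ✓ Equality does not hold at z = 1 (the coefficients have mixed signs, so the terms do not all align in phase there).

M_tri(1) = 4; |p(1)| = 2; equality at z=1: no.


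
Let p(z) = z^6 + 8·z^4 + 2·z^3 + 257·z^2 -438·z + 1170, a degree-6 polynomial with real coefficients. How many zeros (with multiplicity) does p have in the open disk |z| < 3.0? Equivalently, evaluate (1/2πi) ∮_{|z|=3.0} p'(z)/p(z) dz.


The zeros of p are: (2 + 3i), (2 - 3i), (1 + 2i), (1 - 2i), (-3 + 3i), (-3 - 3i).
Their magnitudes are: 3.606, 3.606, 2.236, 2.236, 4.243, 4.243.
Zeros with |z| < R = 3.0: (1 + 2i), (1 - 2i).
Count = 2.
By the argument principle, (1/2πi) ∮_{|z|=R} p'(z)/p(z) dz equals exactly this count.

Number of zeros inside |z| < 3.0: 2.


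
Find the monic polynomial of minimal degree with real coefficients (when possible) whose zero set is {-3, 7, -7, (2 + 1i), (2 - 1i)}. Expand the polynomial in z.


The polynomial is p(z) = ∏_{α ∈ S} (z − α), where S = {-3, 7, -7, (2 + 1i), (2 - 1i)}.
Expanding the product yields: p(z) = z^5 -z^4 -56·z^3 + 64·z^2 + 343·z -735.
Note conjugate pairs combine to real quadratics: (z − (2+1i))(z − (2−1i)) = z² − 4z + 5.
The resulting polynomial has degree 5 and real coefficients as required.

p(z) = z^5 -z^4 -56·z^3 + 64·z^2 + 343·z -735.


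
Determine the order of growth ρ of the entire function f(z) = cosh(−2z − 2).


cosh(w) is a linear combination of e^{iw} and e^{−iw} (or e^w, e^{−w} in the hyperbolic case), so |cosh(w)| ≤ e^{|w|}. With w = −2z − 2, |w| ≤ 2|z| + 2 = 2r + 2 on |z| = r, giving M(r) ≤ e^{2r + 2}, so ρ ≤ 1. On a suitable ray (z = it for sin/cos; z = t for sinh/cosh, t real → ∞), |cosh(−2z − 2)| grows like e^{2|t|}/2, so ρ ≥ 1. Hence ρ = 1.
Therefore ρ = 1.

Order ρ = 1.


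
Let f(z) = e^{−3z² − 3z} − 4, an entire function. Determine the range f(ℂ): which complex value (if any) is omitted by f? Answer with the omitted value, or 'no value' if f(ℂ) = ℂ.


Little Picard bounds the complement of f(ℂ) to at most one point.
The exponent g(z) = −3z² − 3z is a nonconstant polynomial, hence surjective onto ℂ. So e^{g(z)} takes every value in {e^w : w ∈ ℂ} = ℂ ∖ {0}. Adding -4 shifts the range to ℂ ∖ {-4}. f omits exactly -4.

Omitted value: -4.


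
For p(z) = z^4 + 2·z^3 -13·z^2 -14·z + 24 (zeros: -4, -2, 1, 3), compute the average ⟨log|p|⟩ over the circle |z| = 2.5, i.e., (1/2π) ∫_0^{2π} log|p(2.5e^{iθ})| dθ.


Zeros: -4, -2, 1, 3; r = 2.5.
Inside |z| < r: -2, 1. Outside (|z| ≥ r): -4, 3.
p(0) = 24, so log|p(0)| = log(24) = 3.1781.
Apply Jensen: I(r) = log|p(0)| + Σ_k log(r/|z_k|), summed over zeros inside |z| < r.
  log(r/|z_k|) for z_k = -2: log(2.5/2) = 0.2231
  log(r/|z_k|) for z_k = 1: log(2.5/1) = 0.9163
  Outside zeros (-4, 3) contribute nothing to the Jensen sum.
Sum over inside zeros: 1.1394.
I(r) = log|p(0)| + (inside sum) = 3.1781 + 1.1394 = 4.3175.
Note: since some zeros are outside |z| ≤ r, the simplified n·log(r) form does NOT apply — only the inside zeros contribute.

I(r) ≈ 4.3175.


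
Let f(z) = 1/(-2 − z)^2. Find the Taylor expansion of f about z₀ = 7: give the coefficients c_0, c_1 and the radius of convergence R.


Let w = z − z₀, so z = z₀ + w.
Then -2 − z = -2 − (z₀ + w) = (-2 − z₀) − w = -9 − w.
f(z) = 1/(-9 − w)^2 = (1/(-9)^2) · (1 − w/(-9))^{−2}.
By the binomial series (1−u)^{−2} = Σ_{n≥0} C(n+1, 1) u^n for |u|<1, with u = w/(-9):
  c_n = C(n+1, 1) / (-9)^(n+2).
  c_0 = 1/(-9)^2 = 1/81.
  c_1 = 2/(-9)^3 = -2/729.
The series is valid for |w/d| < 1, i.e. |z − z₀| < |d|.
Radius of convergence: R = |-2 − z₀| = |-9| = 9 (distance from z₀ to the singularity z = -2).

c_0 = 1/81, c_1 = -2/729; R = 9.


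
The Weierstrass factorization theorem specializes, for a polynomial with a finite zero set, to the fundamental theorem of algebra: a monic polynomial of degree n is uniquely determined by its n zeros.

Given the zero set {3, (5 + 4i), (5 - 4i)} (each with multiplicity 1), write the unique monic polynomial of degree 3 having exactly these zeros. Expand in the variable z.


The polynomial is p(z) = ∏_{α ∈ S} (z − α), where S = {3, (5 + 4i), (5 - 4i)}.
Expanding the product yields: p(z) = z^3 -13·z^2 + 71·z -123.
Note conjugate pairs combine to real quadratics: (z − (5+4i))(z − (5−4i)) = z² − 10z + 41.
The resulting polynomial has degree 3 and real coefficients as required.

p(z) = z^3 -13·z^2 + 71·z -123.


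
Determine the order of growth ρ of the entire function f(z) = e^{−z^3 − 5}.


|e^{−z^3 − 5}| = e^{Re(-1·z^3) + -5} ≤ e^{1|z|^3 + -5} = e^{1r^3 + -5} on |z| = r, so ρ ≤ 3. Choosing z on |z|=r so that -1·z^3 is real positive (always possible by picking arg z appropriately) gives |f(z)| = e^{1r^3 + -5}, matching the bound. The additive constant -5 does not affect log log M(r) ~ 3·log r. Hence ρ = 3.
Therefore ρ = 3.

Order ρ = 3.


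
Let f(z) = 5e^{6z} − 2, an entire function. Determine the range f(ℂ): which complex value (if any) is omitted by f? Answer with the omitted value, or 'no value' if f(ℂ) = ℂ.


Little Picard bounds the complement of f(ℂ) to at most one point.
e^{6z} is never zero on ℂ, so 5·e^{6z} takes every value in ℂ ∖ {0}. Adding -2 shifts the range to ℂ ∖ {-2}. Thus f omits exactly the value -2.

Omitted value: -2.


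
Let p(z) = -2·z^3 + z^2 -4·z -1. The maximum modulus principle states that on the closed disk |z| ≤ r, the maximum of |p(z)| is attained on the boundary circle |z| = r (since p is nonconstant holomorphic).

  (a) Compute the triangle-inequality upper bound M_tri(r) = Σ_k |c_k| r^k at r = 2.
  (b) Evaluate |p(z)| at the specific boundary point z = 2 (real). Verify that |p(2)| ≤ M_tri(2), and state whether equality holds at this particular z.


Coefficients: c_0 = -1, c_1 = -4, c_2 = 1, c_3 = -2. Radius r = 2.
Part (a). Triangle bound: M_tri(r) = Σ_k |c_k| r^k
  = |-1|·2^0 + |-4|·2^1 + |1|·2^2 + |-2|·2^3
  = 1 + 8 + 4 + 16 = 29.
This bounds M(r) := max_{|z|=r} |p(z)| from above; equality holds iff all terms c_k z^k can be made to align in phase at a single z on |z|=r.
Part (b). At z = 2 (real, on the circle |z| = r):
  p(2) = (-1)·2^0 + (-4)·2^1 + (1)·2^2 + (-2)·2^3 = -21.
  |p(2)| = 21.
Check: |p(2)| = 21 ≤ 29 = M_tri(2). ✓ Equality does not hold at z = 2 (the coefficients have mixed signs, so the terms do not all align in phase there).

M_tri(2) = 29; |p(2)| = 21; equality at z=2: no.


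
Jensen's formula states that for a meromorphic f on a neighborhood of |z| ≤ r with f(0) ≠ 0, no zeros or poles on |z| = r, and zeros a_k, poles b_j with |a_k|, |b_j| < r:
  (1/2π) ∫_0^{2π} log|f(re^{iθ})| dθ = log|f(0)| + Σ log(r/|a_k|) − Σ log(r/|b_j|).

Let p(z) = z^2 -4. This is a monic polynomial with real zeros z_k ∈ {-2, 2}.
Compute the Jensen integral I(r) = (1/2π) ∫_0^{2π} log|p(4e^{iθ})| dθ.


Zeros: -2, 2; r = 4.
Inside |z| < r: -2, 2. Outside (|z| ≥ r): ∅.
p(0) = -4, so log|p(0)| = log(4) = 1.3863.
Apply Jensen: I(r) = log|p(0)| + Σ_k log(r/|z_k|), summed over zeros inside |z| < r.
  log(r/|z_k|) for z_k = -2: log(4/2) = 0.6931
  log(r/|z_k|) for z_k = 2: log(4/2) = 0.6931
Sum over inside zeros: 1.3863.
I(r) = log|p(0)| + (inside sum) = 1.3863 + 1.3863 = 2.7726.
Closed form (all zeros inside, monic): I(r) = n·log(r) = 2·log(4) = 2.7726. ✓

I(r) ≈ 2.7726.


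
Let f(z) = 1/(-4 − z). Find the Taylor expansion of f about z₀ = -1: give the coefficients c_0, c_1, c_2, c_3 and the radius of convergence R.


Let w = z − z₀, so z = z₀ + w.
Then -4 − z = -4 − (z₀ + w) = (-4 − z₀) − w = -3 − w.
f(z) = 1/(-3 − w) = (1/(-3)) · 1/(1 − w/(-3)) = Σ_{n≥0} w^n / (-3)^(n+1).
So c_n = 1/(-3)^(n+1):
  c_0 = 1/(-3)^1 = -1/3.
  c_1 = 1/(-3)^2 = 1/9.
  c_2 = 1/(-3)^3 = -1/27.
  c_3 = 1/(-3)^4 = 1/81.
The series is valid for |w/d| < 1, i.e. |z − z₀| < |d|.
Radius of convergence: R = |-4 − z₀| = |-3| = 3 (distance from z₀ to the singularity z = -4).

c_0 = -1/3, c_1 = 1/9, c_2 = -1/27, c_3 = 1/81; R = 3.


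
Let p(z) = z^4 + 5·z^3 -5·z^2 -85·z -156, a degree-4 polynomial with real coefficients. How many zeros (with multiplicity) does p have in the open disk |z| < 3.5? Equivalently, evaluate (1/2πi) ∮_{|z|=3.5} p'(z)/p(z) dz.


The zeros of p are: 4, -3, (-3 + 2i), (-3 - 2i).
Their magnitudes are: 4, 3, 3.606, 3.606.
Zeros with |z| < R = 3.5: -3.
Count = 1.
By the argument principle, (1/2πi) ∮_{|z|=R} p'(z)/p(z) dz equals exactly this count.

Number of zeros inside |z| < 3.5: 1.


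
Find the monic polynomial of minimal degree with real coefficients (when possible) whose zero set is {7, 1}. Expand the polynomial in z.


The polynomial is p(z) = ∏_{α ∈ S} (z − α), where S = {7, 1}.
Expanding the product yields: p(z) = z^2 -8·z + 7.
The resulting polynomial has degree 2 and real coefficients as required.

p(z) = z^2 -8·z + 7.


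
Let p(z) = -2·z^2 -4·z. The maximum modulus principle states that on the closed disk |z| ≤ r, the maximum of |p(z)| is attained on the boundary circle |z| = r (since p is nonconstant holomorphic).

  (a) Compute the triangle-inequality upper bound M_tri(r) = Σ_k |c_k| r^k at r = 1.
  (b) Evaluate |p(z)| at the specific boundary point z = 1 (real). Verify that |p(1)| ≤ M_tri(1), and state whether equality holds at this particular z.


Coefficients: c_0 = 0, c_1 = -4, c_2 = -2. Radius r = 1.
Part (a). Triangle bound: M_tri(r) = Σ_k |c_k| r^k
  = |0|·1^0 + |-4|·1^1 + |-2|·1^2
  = 0 + 4 + 2 = 6.
This bounds M(r) := max_{|z|=r} |p(z)| from above; equality holds iff all terms c_k z^k can be made to align in phase at a single z on |z|=r.
Part (b). At z = 1 (real, on the circle |z| = r):
  p(1) = (0)·1^0 + (-4)·1^1 + (-2)·1^2 = -6.
  |p(1)| = 6.
Since all nonzero coefficients share the same sign, |p(1)| = 6 = M_tri(1); the triangle bound is attained at z = 1, so in fact M(r) = 6.

M_tri(1) = 6; |p(1)| = 6; equality at z=1: yes.


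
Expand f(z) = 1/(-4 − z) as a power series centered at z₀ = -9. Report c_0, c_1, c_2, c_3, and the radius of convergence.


Let w = z − z₀, so z = z₀ + w.
Then -4 − z = -4 − (z₀ + w) = (-4 − z₀) − w = 5 − w.
f(z) = 1/(5 − w) = (1/(5)) · 1/(1 − w/(5)) = Σ_{n≥0} w^n / (5)^(n+1).
So c_n = 1/(5)^(n+1):
  c_0 = 1/(5)^1 = 1/5.
  c_1 = 1/(5)^2 = 1/25.
  c_2 = 1/(5)^3 = 1/125.
  c_3 = 1/(5)^4 = 1/625.
The series is valid for |w/d| < 1, i.e. |z − z₀| < |d|.
Radius of convergence: R = |-4 − z₀| = |5| = 5 (distance from z₀ to the singularity z = -4).

c_0 = 1/5, c_1 = 1/25, c_2 = 1/125, c_3 = 1/625; R = 5.


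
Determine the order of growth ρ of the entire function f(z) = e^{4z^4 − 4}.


|e^{4z^4 − 4}| = e^{Re(4·z^4) + -4} ≤ e^{4|z|^4 + -4} = e^{4r^4 + -4} on |z| = r, so ρ ≤ 4. Choosing z on |z|=r so that 4·z^4 is real positive (always possible by picking arg z appropriately) gives |f(z)| = e^{4r^4 + -4}, matching the bound. The additive constant -4 does not affect log log M(r) ~ 4·log r. Hence ρ = 4.
Therefore ρ = 4.

Order ρ = 4.


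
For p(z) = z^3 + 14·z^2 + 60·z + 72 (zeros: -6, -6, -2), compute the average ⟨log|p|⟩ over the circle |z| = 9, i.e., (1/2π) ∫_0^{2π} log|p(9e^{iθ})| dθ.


Zeros: -6, -6, -2; r = 9.
Inside |z| < r: -6, -6, -2. Outside (|z| ≥ r): ∅.
p(0) = 72, so log|p(0)| = log(72) = 4.2767.
Apply Jensen: I(r) = log|p(0)| + Σ_k log(r/|z_k|), summed over zeros inside |z| < r.
  log(r/|z_k|) for z_k = -6: log(9/6) = 0.4055
  log(r/|z_k|) for z_k = -6: log(9/6) = 0.4055
  log(r/|z_k|) for z_k = -2: log(9/2) = 1.5041
Sum over inside zeros: 2.3150.
I(r) = log|p(0)| + (inside sum) = 4.2767 + 2.3150 = 6.5917.
Closed form (all zeros inside, monic): I(r) = n·log(r) = 3·log(9) = 6.5917. ✓

I(r) ≈ 6.5917.


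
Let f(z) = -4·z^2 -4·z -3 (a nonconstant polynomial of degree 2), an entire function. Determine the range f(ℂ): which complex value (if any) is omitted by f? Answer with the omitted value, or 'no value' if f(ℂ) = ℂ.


Little Picard bounds the complement of f(ℂ) to at most one point.
For every w ∈ ℂ, the equation p(z) − w = 0 is a nonconstant polynomial in z and hence has at least one root by the fundamental theorem of algebra. So p is surjective onto ℂ, omitting no value.

Omitted value: no value.


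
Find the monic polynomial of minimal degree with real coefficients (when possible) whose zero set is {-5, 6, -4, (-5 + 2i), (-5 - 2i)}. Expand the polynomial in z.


The polynomial is p(z) = ∏_{α ∈ S} (z − α), where S = {-5, 6, -4, (-5 + 2i), (-5 - 2i)}.
Expanding the product yields: p(z) = z^5 + 13·z^4 + 25·z^3 -373·z^2 -2186·z -3480.
Note conjugate pairs combine to real quadratics: (z − (-5+2i))(z − (-5−2i)) = z² + 10z + 29.
The resulting polynomial has degree 5 and real coefficients as required.

p(z) = z^5 + 13·z^4 + 25·z^3 -373·z^2 -2186·z -3480.


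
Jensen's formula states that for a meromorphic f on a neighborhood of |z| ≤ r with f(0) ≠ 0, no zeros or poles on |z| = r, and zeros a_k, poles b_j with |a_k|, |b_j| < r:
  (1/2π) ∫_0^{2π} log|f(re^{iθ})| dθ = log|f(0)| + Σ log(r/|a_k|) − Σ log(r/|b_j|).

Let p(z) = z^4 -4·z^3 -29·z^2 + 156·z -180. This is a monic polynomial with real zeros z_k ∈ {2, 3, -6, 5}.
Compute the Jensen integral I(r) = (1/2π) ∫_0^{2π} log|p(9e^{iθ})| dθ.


Zeros: -6, 2, 3, 5; r = 9.
Inside |z| < r: -6, 2, 3, 5. Outside (|z| ≥ r): ∅.
p(0) = -180, so log|p(0)| = log(180) = 5.1930.
Apply Jensen: I(r) = log|p(0)| + Σ_k log(r/|z_k|), summed over zeros inside |z| < r.
  log(r/|z_k|) for z_k = 2: log(9/2) = 1.5041
  log(r/|z_k|) for z_k = 3: log(9/3) = 1.0986
  log(r/|z_k|) for z_k = -6: log(9/6) = 0.4055
  log(r/|z_k|) for z_k = 5: log(9/5) = 0.5878
Sum over inside zeros: 3.5959.
I(r) = log|p(0)| + (inside sum) = 5.1930 + 3.5959 = 8.7889.
Closed form (all zeros inside, monic): I(r) = n·log(r) = 4·log(9) = 8.7889. ✓

I(r) ≈ 8.7889.


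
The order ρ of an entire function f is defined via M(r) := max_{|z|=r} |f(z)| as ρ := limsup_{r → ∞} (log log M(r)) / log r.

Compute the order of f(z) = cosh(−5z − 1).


cosh(w) is a linear combination of e^{iw} and e^{−iw} (or e^w, e^{−w} in the hyperbolic case), so |cosh(w)| ≤ e^{|w|}. With w = −5z − 1, |w| ≤ 5|z| + 1 = 5r + 1 on |z| = r, giving M(r) ≤ e^{5r + 1}, so ρ ≤ 1. On a suitable ray (z = it for sin/cos; z = t for sinh/cosh, t real → ∞), |cosh(−5z − 1)| grows like e^{5|t|}/2, so ρ ≥ 1. Hence ρ = 1.
Therefore ρ = 1.

Order ρ = 1.


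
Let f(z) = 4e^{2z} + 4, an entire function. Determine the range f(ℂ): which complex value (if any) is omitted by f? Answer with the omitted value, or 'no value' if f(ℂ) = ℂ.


Little Picard bounds the complement of f(ℂ) to at most one point.
e^{2z} is never zero on ℂ, so 4·e^{2z} takes every value in ℂ ∖ {0}. Adding 4 shifts the range to ℂ ∖ {4}. Thus f omits exactly the value 4.

Omitted value: 4.


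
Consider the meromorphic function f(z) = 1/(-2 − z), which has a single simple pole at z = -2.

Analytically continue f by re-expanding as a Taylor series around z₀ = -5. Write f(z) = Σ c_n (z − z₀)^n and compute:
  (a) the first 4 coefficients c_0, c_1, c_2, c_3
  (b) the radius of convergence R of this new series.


Let w = z − z₀, so z = z₀ + w.
Then -2 − z = -2 − (z₀ + w) = (-2 − z₀) − w = 3 − w.
f(z) = 1/(3 − w) = (1/(3)) · 1/(1 − w/(3)) = Σ_{n≥0} w^n / (3)^(n+1).
So c_n = 1/(3)^(n+1):
  c_0 = 1/(3)^1 = 1/3.
  c_1 = 1/(3)^2 = 1/9.
  c_2 = 1/(3)^3 = 1/27.
  c_3 = 1/(3)^4 = 1/81.
The series is valid for |w/d| < 1, i.e. |z − z₀| < |d|.
Radius of convergence: R = |-2 − z₀| = |3| = 3 (distance from z₀ to the singularity z = -2).

c_0 = 1/3, c_1 = 1/9, c_2 = 1/27, c_3 = 1/81; R = 3.


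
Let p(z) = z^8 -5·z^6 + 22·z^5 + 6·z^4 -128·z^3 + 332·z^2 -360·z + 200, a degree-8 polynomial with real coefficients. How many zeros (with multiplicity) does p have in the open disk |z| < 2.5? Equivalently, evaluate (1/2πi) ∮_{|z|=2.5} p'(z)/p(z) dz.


The zeros of p are: (-3 + 1i), (-3 - 1i), (1 + 1i), (1 - 1i), (1 + 2i), (1 - 2i), (1 + 1i), (1 - 1i).
Their magnitudes are: 3.162, 3.162, 1.414, 1.414, 2.236, 2.236, 1.414, 1.414.
Zeros with |z| < R = 2.5: (1 + 1i), (1 - 1i), (1 + 2i), (1 - 2i), (1 + 1i), (1 - 1i).
Count = 6.
By the argument principle, (1/2πi) ∮_{|z|=R} p'(z)/p(z) dz equals exactly this count.

Number of zeros inside |z| < 2.5: 6.


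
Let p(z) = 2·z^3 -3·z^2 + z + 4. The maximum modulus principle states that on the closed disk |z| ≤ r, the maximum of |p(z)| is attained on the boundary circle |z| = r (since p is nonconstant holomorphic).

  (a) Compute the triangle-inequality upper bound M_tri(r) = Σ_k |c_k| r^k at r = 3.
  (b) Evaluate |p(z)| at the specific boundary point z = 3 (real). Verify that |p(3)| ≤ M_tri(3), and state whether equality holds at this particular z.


Coefficients: c_0 = 4, c_1 = 1, c_2 = -3, c_3 = 2. Radius r = 3.
Part (a). Triangle bound: M_tri(r) = Σ_k |c_k| r^k
  = |4|·3^0 + |1|·3^1 + |-3|·3^2 + |2|·3^3
  = 4 + 3 + 27 + 54 = 88.
This bounds M(r) := max_{|z|=r} |p(z)| from above; equality holds iff all terms c_k z^k can be made to align in phase at a single z on |z|=r.
Part (b). At z = 3 (real, on the circle |z| = r):
  p(3) = (4)·3^0 + (1)·3^1 + (-3)·3^2 + (2)·3^3 = 34.
  |p(3)| = 34.
Check: |p(3)| = 34 ≤ 88 = M_tri(3). ✓ Equality does not hold at z = 3 (the coefficients have mixed signs, so the terms do not all align in phase there).

M_tri(3) = 88; |p(3)| = 34; equality at z=3: no.


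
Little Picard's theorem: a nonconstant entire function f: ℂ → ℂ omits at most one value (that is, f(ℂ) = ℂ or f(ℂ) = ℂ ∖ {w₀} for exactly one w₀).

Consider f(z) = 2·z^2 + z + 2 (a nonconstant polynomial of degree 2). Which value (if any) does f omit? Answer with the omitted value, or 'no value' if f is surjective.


Little Picard bounds the complement of f(ℂ) to at most one point.
For every w ∈ ℂ, the equation p(z) − w = 0 is a nonconstant polynomial in z and hence has at least one root by the fundamental theorem of algebra. So p is surjective onto ℂ, omitting no value.

Omitted value: no value.


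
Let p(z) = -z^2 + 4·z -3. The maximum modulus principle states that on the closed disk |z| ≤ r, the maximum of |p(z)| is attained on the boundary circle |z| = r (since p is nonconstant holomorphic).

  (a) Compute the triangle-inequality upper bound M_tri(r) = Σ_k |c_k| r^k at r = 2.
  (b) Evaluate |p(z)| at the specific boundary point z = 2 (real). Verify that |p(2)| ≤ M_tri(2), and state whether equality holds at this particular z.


Coefficients: c_0 = -3, c_1 = 4, c_2 = -1. Radius r = 2.
Part (a). Triangle bound: M_tri(r) = Σ_k |c_k| r^k
  = |-3|·2^0 + |4|·2^1 + |-1|·2^2
  = 3 + 8 + 4 = 15.
This bounds M(r) := max_{|z|=r} |p(z)| from above; equality holds iff all terms c_k z^k can be made to align in phase at a single z on |z|=r.
Part (b). At z = 2 (real, on the circle |z| = r):
  p(2) = (-3)·2^0 + (4)·2^1 + (-1)·2^2 = 1.
  |p(2)| = 1.
Check: |p(2)| = 1 ≤ 15 = M_tri(2). ✓ Equality does not hold at z = 2 (the coefficients have mixed signs, so the terms do not all align in phase there).

M_tri(2) = 15; |p(2)| = 1; equality at z=2: no.


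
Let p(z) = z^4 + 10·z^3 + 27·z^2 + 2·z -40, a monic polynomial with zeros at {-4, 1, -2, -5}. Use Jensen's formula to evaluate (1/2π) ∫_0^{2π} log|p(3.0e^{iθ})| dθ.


Zeros: -5, -4, -2, 1; r = 3.0.
Inside |z| < r: -2, 1. Outside (|z| ≥ r): -5, -4.
p(0) = -40, so log|p(0)| = log(40) = 3.6889.
Apply Jensen: I(r) = log|p(0)| + Σ_k log(r/|z_k|), summed over zeros inside |z| < r.
  log(r/|z_k|) for z_k = 1: log(3.0/1) = 1.0986
  log(r/|z_k|) for z_k = -2: log(3.0/2) = 0.4055
  Outside zeros (-5, -4) contribute nothing to the Jensen sum.
Sum over inside zeros: 1.5041.
I(r) = log|p(0)| + (inside sum) = 3.6889 + 1.5041 = 5.1930.
Note: since some zeros are outside |z| ≤ r, the simplified n·log(r) form does NOT apply — only the inside zeros contribute.

I(r) ≈ 5.1930.


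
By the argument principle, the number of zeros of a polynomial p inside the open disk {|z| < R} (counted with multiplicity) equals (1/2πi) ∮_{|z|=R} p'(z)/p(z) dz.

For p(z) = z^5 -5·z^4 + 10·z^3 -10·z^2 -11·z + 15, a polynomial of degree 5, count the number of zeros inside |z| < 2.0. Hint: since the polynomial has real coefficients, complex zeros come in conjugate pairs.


The zeros of p are: (1 + 2i), (1 - 2i), 1, -1, 3.
Their magnitudes are: 2.236, 2.236, 1, 1, 3.
Zeros with |z| < R = 2.0: 1, -1.
Count = 2.
By the argument principle, (1/2πi) ∮_{|z|=R} p'(z)/p(z) dz equals exactly this count.

Number of zeros inside |z| < 2.0: 2.


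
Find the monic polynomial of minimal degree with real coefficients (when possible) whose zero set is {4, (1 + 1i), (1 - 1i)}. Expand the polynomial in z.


The polynomial is p(z) = ∏_{α ∈ S} (z − α), where S = {4, (1 + 1i), (1 - 1i)}.
Expanding the product yields: p(z) = z^3 -6·z^2 + 10·z -8.
Note conjugate pairs combine to real quadratics: (z − (1+1i))(z − (1−1i)) = z² − 2z + 2.
The resulting polynomial has degree 3 and real coefficients as required.

p(z) = z^3 -6·z^2 + 10·z -8.


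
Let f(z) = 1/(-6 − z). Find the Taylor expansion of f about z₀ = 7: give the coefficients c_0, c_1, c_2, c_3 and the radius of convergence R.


Let w = z − z₀, so z = z₀ + w.
Then -6 − z = -6 − (z₀ + w) = (-6 − z₀) − w = -13 − w.
f(z) = 1/(-13 − w) = (1/(-13)) · 1/(1 − w/(-13)) = Σ_{n≥0} w^n / (-13)^(n+1).
So c_n = 1/(-13)^(n+1):
  c_0 = 1/(-13)^1 = -1/13.
  c_1 = 1/(-13)^2 = 1/169.
  c_2 = 1/(-13)^3 = -1/2197.
  c_3 = 1/(-13)^4 = 1/28561.
The series is valid for |w/d| < 1, i.e. |z − z₀| < |d|.
Radius of convergence: R = |-6 − z₀| = |-13| = 13 (distance from z₀ to the singularity z = -6).

c_0 = -1/13, c_1 = 1/169, c_2 = -1/2197, c_3 = 1/28561; R = 13.


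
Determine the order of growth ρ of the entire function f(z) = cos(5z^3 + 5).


Write cos(w) = (e^{iw} ± e^{−iw})/(2 or 2i), so |cos(w)| ≤ e^{|w|}. With w = 5z^3 + 5, |w| ≤ 5r^3 + 5 on |z|=r, giving M(r) ≤ e^{5r^3 + 5} and ρ ≤ 3. For the lower bound, choose z on |z|=r with 5z^3 purely imaginary of modulus 5r^3; then |cos(5z^3 + 5)| grows like e^{5r^3}/2, so ρ ≥ 3. Hence ρ = 3.
Therefore ρ = 3.

Order ρ = 3.


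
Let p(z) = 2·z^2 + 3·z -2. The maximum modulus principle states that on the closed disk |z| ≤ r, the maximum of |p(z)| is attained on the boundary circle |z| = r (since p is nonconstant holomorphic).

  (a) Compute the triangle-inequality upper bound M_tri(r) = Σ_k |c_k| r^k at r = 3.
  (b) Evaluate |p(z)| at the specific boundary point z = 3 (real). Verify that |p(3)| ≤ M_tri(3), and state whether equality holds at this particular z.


Coefficients: c_0 = -2, c_1 = 3, c_2 = 2. Radius r = 3.
Part (a). Triangle bound: M_tri(r) = Σ_k |c_k| r^k
  = |-2|·3^0 + |3|·3^1 + |2|·3^2
  = 2 + 9 + 18 = 29.
This bounds M(r) := max_{|z|=r} |p(z)| from above; equality holds iff all terms c_k z^k can be made to align in phase at a single z on |z|=r.
Part (b). At z = 3 (real, on the circle |z| = r):
  p(3) = (-2)·3^0 + (3)·3^1 + (2)·3^2 = 25.
  |p(3)| = 25.
Check: |p(3)| = 25 ≤ 29 = M_tri(3). ✓ Equality does not hold at z = 3 (the coefficients have mixed signs, so the terms do not all align in phase there).

M_tri(3) = 29; |p(3)| = 25; equality at z=3: no.


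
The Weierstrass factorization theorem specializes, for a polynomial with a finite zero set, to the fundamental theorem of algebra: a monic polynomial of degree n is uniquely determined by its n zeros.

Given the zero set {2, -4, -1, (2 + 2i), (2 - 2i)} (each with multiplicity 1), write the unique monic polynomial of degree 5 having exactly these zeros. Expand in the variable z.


The polynomial is p(z) = ∏_{α ∈ S} (z − α), where S = {2, -4, -1, (2 + 2i), (2 - 2i)}.
Expanding the product yields: p(z) = z^5 -z^4 -10·z^3 + 40·z^2 -16·z -64.
Note conjugate pairs combine to real quadratics: (z − (2+2i))(z − (2−2i)) = z² − 4z + 8.
The resulting polynomial has degree 5 and real coefficients as required.

p(z) = z^5 -z^4 -10·z^3 + 40·z^2 -16·z -64.


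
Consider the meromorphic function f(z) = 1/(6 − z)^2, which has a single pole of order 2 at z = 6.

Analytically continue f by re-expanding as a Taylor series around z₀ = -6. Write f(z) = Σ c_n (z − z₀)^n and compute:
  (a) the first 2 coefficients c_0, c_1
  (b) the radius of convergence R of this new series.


Let w = z − z₀, so z = z₀ + w.
Then 6 − z = 6 − (z₀ + w) = (6 − z₀) − w = 12 − w.
f(z) = 1/(12 − w)^2 = (1/(12)^2) · (1 − w/(12))^{−2}.
By the binomial series (1−u)^{−2} = Σ_{n≥0} C(n+1, 1) u^n for |u|<1, with u = w/(12):
  c_n = C(n+1, 1) / (12)^(n+2).
  c_0 = 1/(12)^2 = 1/144.
  c_1 = 2/(12)^3 = 1/864.
The series is valid for |w/d| < 1, i.e. |z − z₀| < |d|.
Radius of convergence: R = |6 − z₀| = |12| = 12 (distance from z₀ to the singularity z = 6).

c_0 = 1/144, c_1 = 1/864; R = 12.


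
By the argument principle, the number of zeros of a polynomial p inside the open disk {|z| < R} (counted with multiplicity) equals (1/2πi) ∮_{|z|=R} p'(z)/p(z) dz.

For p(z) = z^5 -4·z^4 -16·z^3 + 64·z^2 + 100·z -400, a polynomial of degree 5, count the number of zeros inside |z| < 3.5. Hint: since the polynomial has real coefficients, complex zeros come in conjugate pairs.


The zeros of p are: (3 + 1i), (3 - 1i), (-3 + 1i), (-3 - 1i), 4.
Their magnitudes are: 3.162, 3.162, 3.162, 3.162, 4.
Zeros with |z| < R = 3.5: (3 + 1i), (3 - 1i), (-3 + 1i), (-3 - 1i).
Count = 4.
By the argument principle, (1/2πi) ∮_{|z|=R} p'(z)/p(z) dz equals exactly this count.

Number of zeros inside |z| < 3.5: 4.


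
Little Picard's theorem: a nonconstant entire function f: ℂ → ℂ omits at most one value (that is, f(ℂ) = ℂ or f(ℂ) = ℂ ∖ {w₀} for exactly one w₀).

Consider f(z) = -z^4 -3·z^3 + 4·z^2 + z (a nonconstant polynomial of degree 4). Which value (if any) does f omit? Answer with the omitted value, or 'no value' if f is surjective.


Little Picard bounds the complement of f(ℂ) to at most one point.
For every w ∈ ℂ, the equation p(z) − w = 0 is a nonconstant polynomial in z and hence has at least one root by the fundamental theorem of algebra. So p is surjective onto ℂ, omitting no value.

Omitted value: no value.


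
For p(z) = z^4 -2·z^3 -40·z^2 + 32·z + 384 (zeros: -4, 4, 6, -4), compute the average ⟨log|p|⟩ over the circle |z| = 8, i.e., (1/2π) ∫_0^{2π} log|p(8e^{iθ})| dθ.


Zeros: -4, -4, 4, 6; r = 8.
Inside |z| < r: -4, -4, 4, 6. Outside (|z| ≥ r): ∅.
p(0) = 384, so log|p(0)| = log(384) = 5.9506.
Apply Jensen: I(r) = log|p(0)| + Σ_k log(r/|z_k|), summed over zeros inside |z| < r.
  log(r/|z_k|) for z_k = -4: log(8/4) = 0.6931
  log(r/|z_k|) for z_k = 4: log(8/4) = 0.6931
  log(r/|z_k|) for z_k = 6: log(8/6) = 0.2877
  log(r/|z_k|) for z_k = -4: log(8/4) = 0.6931
Sum over inside zeros: 2.3671.
I(r) = log|p(0)| + (inside sum) = 5.9506 + 2.3671 = 8.3178.
Closed form (all zeros inside, monic): I(r) = n·log(r) = 4·log(8) = 8.3178. ✓

I(r) ≈ 8.3178.


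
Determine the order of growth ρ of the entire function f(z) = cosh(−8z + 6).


cosh(w) is a linear combination of e^{iw} and e^{−iw} (or e^w, e^{−w} in the hyperbolic case), so |cosh(w)| ≤ e^{|w|}. With w = −8z + 6, |w| ≤ 8|z| + 6 = 8r + 6 on |z| = r, giving M(r) ≤ e^{8r + 6}, so ρ ≤ 1. On a suitable ray (z = it for sin/cos; z = t for sinh/cosh, t real → ∞), |cosh(−8z + 6)| grows like e^{8|t|}/2, so ρ ≥ 1. Hence ρ = 1.
Therefore ρ = 1.

Order ρ = 1.


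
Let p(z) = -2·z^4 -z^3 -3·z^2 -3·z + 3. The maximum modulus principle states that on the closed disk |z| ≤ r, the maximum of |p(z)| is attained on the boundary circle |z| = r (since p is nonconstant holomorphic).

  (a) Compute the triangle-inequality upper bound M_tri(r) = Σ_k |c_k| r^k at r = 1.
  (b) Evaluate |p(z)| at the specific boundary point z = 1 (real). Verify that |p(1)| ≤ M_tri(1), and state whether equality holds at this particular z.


Coefficients: c_0 = 3, c_1 = -3, c_2 = -3, c_3 = -1, c_4 = -2. Radius r = 1.
Part (a). Triangle bound: M_tri(r) = Σ_k |c_k| r^k
  = |3|·1^0 + |-3|·1^1 + |-3|·1^2 + |-1|·1^3 + |-2|·1^4
  = 3 + 3 + 3 + 1 + 2 = 12.
This bounds M(r) := max_{|z|=r} |p(z)| from above; equality holds iff all terms c_k z^k can be made to align in phase at a single z on |z|=r.
Part (b). At z = 1 (real, on the circle |z| = r):
  p(1) = (3)·1^0 + (-3)·1^1 + (-3)·1^2 + (-1)·1^3 + (-2)·1^4 = -6.
  |p(1)| = 6.
Check: |p(1)| = 6 ≤ 12 = M_tri(1). ✓ Equality does not hold at z = 1 (the coefficients have mixed signs, so the terms do not all align in phase there).

M_tri(1) = 12; |p(1)| = 6; equality at z=1: no.


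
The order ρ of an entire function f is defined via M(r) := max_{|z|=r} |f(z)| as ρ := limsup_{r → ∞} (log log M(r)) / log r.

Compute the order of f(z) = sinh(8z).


sinh(w) is a linear combination of e^{iw} and e^{−iw} (or e^w, e^{−w} in the hyperbolic case), so |sinh(w)| ≤ e^{|w|}. With w = 8z, |w| ≤ 8|z| + 0 = 8r + 0 on |z| = r, giving M(r) ≤ e^{8r + 0}, so ρ ≤ 1. On a suitable ray (z = it for sin/cos; z = t for sinh/cosh, t real → ∞), |sinh(8z)| grows like e^{8|t|}/2, so ρ ≥ 1. Hence ρ = 1.
Therefore ρ = 1.

Order ρ = 1.


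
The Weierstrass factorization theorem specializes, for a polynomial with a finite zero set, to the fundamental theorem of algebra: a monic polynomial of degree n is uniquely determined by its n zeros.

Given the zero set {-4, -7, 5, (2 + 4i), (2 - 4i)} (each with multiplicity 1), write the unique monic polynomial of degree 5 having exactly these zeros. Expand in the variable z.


The polynomial is p(z) = ∏_{α ∈ S} (z − α), where S = {-4, -7, 5, (2 + 4i), (2 - 4i)}.
Expanding the product yields: p(z) = z^5 + 2·z^4 -31·z^3 + 88·z^2 + 20·z -2800.
Note conjugate pairs combine to real quadratics: (z − (2+4i))(z − (2−4i)) = z² − 4z + 20.
The resulting polynomial has degree 5 and real coefficients as required.

p(z) = z^5 + 2·z^4 -31·z^3 + 88·z^2 + 20·z -2800.


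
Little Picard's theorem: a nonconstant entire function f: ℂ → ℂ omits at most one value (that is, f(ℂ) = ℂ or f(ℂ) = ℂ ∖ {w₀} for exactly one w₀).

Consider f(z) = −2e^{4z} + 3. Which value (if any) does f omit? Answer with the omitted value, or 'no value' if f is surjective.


Little Picard bounds the complement of f(ℂ) to at most one point.
e^{4z} is never zero on ℂ, so -2·e^{4z} takes every value in ℂ ∖ {0}. Adding 3 shifts the range to ℂ ∖ {3}. Thus f omits exactly the value 3.

Omitted value: 3.


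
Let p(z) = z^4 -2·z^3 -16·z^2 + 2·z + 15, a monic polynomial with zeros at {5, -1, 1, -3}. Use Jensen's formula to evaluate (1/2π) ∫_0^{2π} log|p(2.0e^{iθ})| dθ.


Zeros: -3, -1, 1, 5; r = 2.0.
Inside |z| < r: -1, 1. Outside (|z| ≥ r): -3, 5.
p(0) = 15, so log|p(0)| = log(15) = 2.7081.
Apply Jensen: I(r) = log|p(0)| + Σ_k log(r/|z_k|), summed over zeros inside |z| < r.
  log(r/|z_k|) for z_k = -1: log(2.0/1) = 0.6931
  log(r/|z_k|) for z_k = 1: log(2.0/1) = 0.6931
  Outside zeros (-3, 5) contribute nothing to the Jensen sum.
Sum over inside zeros: 1.3863.
I(r) = log|p(0)| + (inside sum) = 2.7081 + 1.3863 = 4.0943.
Note: since some zeros are outside |z| ≤ r, the simplified n·log(r) form does NOT apply — only the inside zeros contribute.

I(r) ≈ 4.0943.


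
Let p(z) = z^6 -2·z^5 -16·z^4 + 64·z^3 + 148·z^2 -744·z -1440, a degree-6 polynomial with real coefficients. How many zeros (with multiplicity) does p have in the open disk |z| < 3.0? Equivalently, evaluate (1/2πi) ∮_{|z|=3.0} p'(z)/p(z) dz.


The zeros of p are: (-3 + 1i), (-3 - 1i), (3 + 3i), (3 - 3i), 4, -2.
Their magnitudes are: 3.162, 3.162, 4.243, 4.243, 4, 2.
Zeros with |z| < R = 3.0: -2.
Count = 1.
By the argument principle, (1/2πi) ∮_{|z|=R} p'(z)/p(z) dz equals exactly this count.

Number of zeros inside |z| < 3.0: 1.


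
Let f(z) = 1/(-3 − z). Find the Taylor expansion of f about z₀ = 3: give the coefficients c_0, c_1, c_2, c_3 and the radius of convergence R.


Let w = z − z₀, so z = z₀ + w.
Then -3 − z = -3 − (z₀ + w) = (-3 − z₀) − w = -6 − w.
f(z) = 1/(-6 − w) = (1/(-6)) · 1/(1 − w/(-6)) = Σ_{n≥0} w^n / (-6)^(n+1).
So c_n = 1/(-6)^(n+1):
  c_0 = 1/(-6)^1 = -1/6.
  c_1 = 1/(-6)^2 = 1/36.
  c_2 = 1/(-6)^3 = -1/216.
  c_3 = 1/(-6)^4 = 1/1296.
The series is valid for |w/d| < 1, i.e. |z − z₀| < |d|.
Radius of convergence: R = |-3 − z₀| = |-6| = 6 (distance from z₀ to the singularity z = -3).

c_0 = -1/6, c_1 = 1/36, c_2 = -1/216, c_3 = 1/1296; R = 6.


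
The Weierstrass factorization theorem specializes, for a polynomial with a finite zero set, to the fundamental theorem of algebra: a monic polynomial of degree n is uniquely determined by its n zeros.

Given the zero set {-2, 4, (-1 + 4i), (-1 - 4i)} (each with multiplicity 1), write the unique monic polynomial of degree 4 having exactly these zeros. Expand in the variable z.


The polynomial is p(z) = ∏_{α ∈ S} (z − α), where S = {-2, 4, (-1 + 4i), (-1 - 4i)}.
Expanding the product yields: p(z) = z^4 + 5·z^2 -50·z -136.
Note conjugate pairs combine to real quadratics: (z − (-1+4i))(z − (-1−4i)) = z² + 2z + 17.
The resulting polynomial has degree 4 and real coefficients as required.

p(z) = z^4 + 5·z^2 -50·z -136.


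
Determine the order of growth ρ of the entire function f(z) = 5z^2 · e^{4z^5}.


M(r) = max_{|z|=r} |5|·|z|^2·|e^{4z^5}| = 5·r^2 · e^{4r^5} (the factors attain their maxima compatibly on |z|=r). Then log M(r) = log 5 + 2·log r + 4r^5, dominated by the last term, so log log M(r) ~ 5·log r. The polynomial factor 5z^2 contributes only a log r term and does not affect the order. ρ = 5.
Therefore ρ = 5.

Order ρ = 5.


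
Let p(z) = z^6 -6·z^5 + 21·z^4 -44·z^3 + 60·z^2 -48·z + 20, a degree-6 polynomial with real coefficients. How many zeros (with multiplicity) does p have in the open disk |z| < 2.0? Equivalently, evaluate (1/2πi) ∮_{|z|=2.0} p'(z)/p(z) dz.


The zeros of p are: (1 + 1i), (1 - 1i), (1 + 1i), (1 - 1i), (1 + 2i), (1 - 2i).
Their magnitudes are: 1.414, 1.414, 1.414, 1.414, 2.236, 2.236.
Zeros with |z| < R = 2.0: (1 + 1i), (1 - 1i), (1 + 1i), (1 - 1i).
Count = 4.
By the argument principle, (1/2πi) ∮_{|z|=R} p'(z)/p(z) dz equals exactly this count.

Number of zeros inside |z| < 2.0: 4.


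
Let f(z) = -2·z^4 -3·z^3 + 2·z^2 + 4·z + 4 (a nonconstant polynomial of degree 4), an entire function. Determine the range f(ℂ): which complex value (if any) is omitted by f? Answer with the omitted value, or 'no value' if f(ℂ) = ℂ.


Little Picard bounds the complement of f(ℂ) to at most one point.
For every w ∈ ℂ, the equation p(z) − w = 0 is a nonconstant polynomial in z and hence has at least one root by the fundamental theorem of algebra. So p is surjective onto ℂ, omitting no value.

Omitted value: no value.
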